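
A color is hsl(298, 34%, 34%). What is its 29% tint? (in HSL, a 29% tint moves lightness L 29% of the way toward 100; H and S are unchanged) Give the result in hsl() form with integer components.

hsl(298, 34%, 53%)

L moves 29% from 34 toward 100: 34 + 19.14 = 53.14 → 53.
H and S are unchanged.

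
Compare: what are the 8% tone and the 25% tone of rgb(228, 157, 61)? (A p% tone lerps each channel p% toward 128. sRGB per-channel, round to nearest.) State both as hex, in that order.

8% tone:
  R: 228 + 0.08×(128−228) = 228 − 8 = 220 → 220
  G: 157 + 0.08×(128−157) = 157 − 2.32 = 154.68 → 155
  B: 61 + 0.08×(128−61) = 61 + 5.36 = 66.36 → 66
  → #DC9B42
25% tone:
  R: 228 − 25 = 203 → 203
  G: 157 − 7.25 = 149.75 → 150
  B: 61 + 0.25×(128−61) = 61 + 16.75 = 77.75 → 78
  → #CB964E

#DC9B42, #CB964E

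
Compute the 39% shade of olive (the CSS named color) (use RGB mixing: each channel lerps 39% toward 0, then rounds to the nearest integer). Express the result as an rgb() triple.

CSS olive is rgb(128, 128, 0).
Lerp each channel 39% toward 0:
  R: 128 + 0.39×(0−128) = 128 − 49.92 = 78.08 → 78
  G: 128 + 0.39×(0−128) = 128 − 49.92 = 78.08 → 78
  B: 0 + 0 = 0 → 0

rgb(78, 78, 0)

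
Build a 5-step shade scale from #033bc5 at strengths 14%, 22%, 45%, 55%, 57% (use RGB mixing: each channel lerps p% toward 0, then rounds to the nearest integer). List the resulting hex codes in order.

#0333a9, #022e9a, #02206c, #011b59, #011955

#033bc5 is rgb(3, 59, 197).
14%: (3→3, 59 − 8.26 = 50.74→51, 197 − 27.58 = 169.42→169) → #0333a9
22%: (3 − 0.66 = 2.34→2, 59 − 12.98 = 46.02→46, 197 − 43.34 = 153.66→154) → #022e9a
45%: (3 − 1.35 = 1.65→2, 59 − 26.55 = 32.45→32, 197 − 88.65 = 108.35→108) → #02206c
55%: (3 − 1.65 = 1.35→1, 59 − 32.45 = 26.55→27, 197 − 108.35 = 88.65→89) → #011b59
57%: (3 − 1.71 = 1.29→1, 59 − 33.63 = 25.37→25, 197 − 112.29 = 84.71→85) → #011955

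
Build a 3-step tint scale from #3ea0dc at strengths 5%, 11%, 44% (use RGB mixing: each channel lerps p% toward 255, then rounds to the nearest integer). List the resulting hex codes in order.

#48a5de, #53aae0, #93caeb

#3ea0dc is rgb(62, 160, 220).
5%: (62 + 9.65 = 71.65→72, 160 + 4.75 = 164.75→165, 220 + 1.75 = 221.75→222) → #48a5de
11%: (62 + 21.23 = 83.23→83, 160 + 10.45 = 170.45→170, 220 + 3.85 = 223.85→224) → #53aae0
44%: (62 + 84.92 = 146.92→147, 160 + 41.8 = 201.8→202, 220 + 15.4 = 235.4→235) → #93caeb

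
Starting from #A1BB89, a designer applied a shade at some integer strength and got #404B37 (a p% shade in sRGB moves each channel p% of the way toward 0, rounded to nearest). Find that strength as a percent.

#A1BB89 is rgb(161, 187, 137); #404B37 is rgb(64, 75, 55).
On the G channel (widest range): 75 ≈ 187 + (p/100)(0 − 187), so p ≈ 100×(75 − 187)/(0 − 187) = -11200/-187 = 59.89.
p = 60 reproduces all three channels after rounding.

60%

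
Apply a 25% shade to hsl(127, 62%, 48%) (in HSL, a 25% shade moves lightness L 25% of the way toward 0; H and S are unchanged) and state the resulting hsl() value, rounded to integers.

hsl(127, 62%, 36%)

L moves 25% from 48 toward 0: 48 − 12 = 36 → 36.
H and S are unchanged.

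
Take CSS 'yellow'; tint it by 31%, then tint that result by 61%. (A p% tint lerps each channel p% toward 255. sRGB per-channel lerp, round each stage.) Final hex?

#FFFFBA

CSS yellow is rgb(255, 255, 0).
Per channel, c → c + 0.31(255 − c):
  R: 255 + 0 = 255 → 255
  G: 255 + 0.31×(255−255) = 255 + 0 = 255 → 255
  B: 0 + 0.31×(255−0) = 0 + 79.05 = 79.05 → 79
After the tint: rgb(255, 255, 79) = #FFFF4F.
Per channel, c → c + 0.61(255 − c):
  R: 255 + 0 = 255 → 255
  G: 255 + 0.61×(255−255) = 255 + 0 = 255 → 255
  B: 79 + 107.36 = 186.36 → 186
rgb(255, 255, 186) = #FFFFBA.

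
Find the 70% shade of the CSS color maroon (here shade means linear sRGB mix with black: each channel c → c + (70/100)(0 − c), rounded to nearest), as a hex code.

#260000

CSS maroon is rgb(128, 0, 0).
Lerp each channel 70% toward 0:
  R: 128 + 0.7×(0−128) = 128 − 89.6 = 38.4 → 38
  G: 0 + 0.7×(0−0) = 0 + 0 = 0 → 0
  B: 0 + 0 = 0 → 0
rgb(38, 0, 0) = #260000.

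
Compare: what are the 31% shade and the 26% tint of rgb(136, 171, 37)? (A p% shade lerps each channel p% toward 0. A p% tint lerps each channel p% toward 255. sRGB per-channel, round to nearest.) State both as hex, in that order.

31% shade:
  R: 136 + 0.31×(0−136) = 136 − 42.16 = 93.84 → 94
  G: 171 − 53.01 = 117.99 → 118
  B: 37 − 11.47 = 25.53 → 26
  → #5E761A
26% tint:
  R: 136 + 0.26×(255−136) = 136 + 30.94 = 166.94 → 167
  G: 171 + 21.84 = 192.84 → 193
  B: 37 + 56.68 = 93.68 → 94
  → #A7C15E

#5E761A, #A7C15E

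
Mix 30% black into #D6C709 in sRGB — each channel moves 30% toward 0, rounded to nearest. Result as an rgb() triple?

rgb(150, 139, 6)

#D6C709 is rgb(214, 199, 9).
A 30% shade moves each channel 30% toward 0:
  R: 214 + 0.3×(0−214) = 214 − 64.2 = 149.8 → 150
  G: 199 + 0.3×(0−199) = 199 − 59.7 = 139.3 → 139
  B: 9 + 0.3×(0−9) = 9 − 2.7 = 6.3 → 6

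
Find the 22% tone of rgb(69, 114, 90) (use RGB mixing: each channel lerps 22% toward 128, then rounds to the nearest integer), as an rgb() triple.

A 22% tone moves each channel 22% toward 128:
  R: 69 + 0.22×(128−69) = 69 + 12.98 = 81.98 → 82
  G: 114 + 3.08 = 117.08 → 117
  B: 90 + 8.36 = 98.36 → 98

rgb(82, 117, 98)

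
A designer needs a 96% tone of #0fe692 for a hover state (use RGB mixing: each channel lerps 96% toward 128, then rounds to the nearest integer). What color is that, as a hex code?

#0fe692 is rgb(15, 230, 146).
Lerp each channel 96% toward 128:
  R: 15 + 0.96×(128−15) = 15 + 108.48 = 123.48 → 123
  G: 230 + 0.96×(128−230) = 230 − 97.92 = 132.08 → 132
  B: 146 − 17.28 = 128.72 → 129
rgb(123, 132, 129) = #7b8481.

#7b8481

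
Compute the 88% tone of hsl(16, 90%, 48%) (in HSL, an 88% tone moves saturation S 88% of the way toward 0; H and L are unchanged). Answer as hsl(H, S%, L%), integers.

hsl(16, 11%, 48%)

S moves 88% from 90 toward 0: 90 − 79.2 = 10.8 → 11.
H and L are unchanged.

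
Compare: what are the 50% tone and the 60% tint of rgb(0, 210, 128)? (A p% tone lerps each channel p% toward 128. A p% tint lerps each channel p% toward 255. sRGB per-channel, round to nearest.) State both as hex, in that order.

50% tone:
  R: 0 + 64 = 64 → 64
  G: 210 − 41 = 169 → 169
  B: 128 + 0.5×(128−128) = 128 + 0 = 128 → 128
  → #40a980
60% tint:
  R: 0 + 153 = 153 → 153
  G: 210 + 27 = 237 → 237
  B: 128 + 76.2 = 204.2 → 204
  → #99edcc

#40a980, #99edcc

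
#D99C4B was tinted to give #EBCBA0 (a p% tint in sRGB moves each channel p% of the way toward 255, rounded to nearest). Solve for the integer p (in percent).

47%

#D99C4B is rgb(217, 156, 75); #EBCBA0 is rgb(235, 203, 160).
On the B channel (widest range): 160 ≈ 75 + (p/100)(255 − 75), so p ≈ 100×(160 − 75)/(255 − 75) = 8500/180 = 47.22.
p = 47 reproduces all three channels after rounding.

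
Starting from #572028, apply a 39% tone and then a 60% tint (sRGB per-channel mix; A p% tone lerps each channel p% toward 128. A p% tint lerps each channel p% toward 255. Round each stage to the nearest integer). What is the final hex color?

#572028 is rgb(87, 32, 40).
A 39% tone moves each channel 39% toward 128:
  R: 87 + 0.39×(128−87) = 87 + 15.99 = 102.99 → 103
  G: 32 + 37.44 = 69.44 → 69
  B: 40 + 0.39×(128−40) = 40 + 34.32 = 74.32 → 74
After the tone: rgb(103, 69, 74) = #67454A.
Per channel, c → c + 0.6(255 − c):
  R: 103 + 0.6×(255−103) = 103 + 91.2 = 194.2 → 194
  G: 69 + 111.6 = 180.6 → 181
  B: 74 + 0.6×(255−74) = 74 + 108.6 = 182.6 → 183
rgb(194, 181, 183) = #C2B5B7.

#C2B5B7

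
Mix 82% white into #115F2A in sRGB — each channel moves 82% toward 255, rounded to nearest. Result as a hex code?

#D4E2D9

#115F2A is rgb(17, 95, 42).
Per channel, c → c + 0.82(255 − c):
  R: 17 + 0.82×(255−17) = 17 + 195.16 = 212.16 → 212
  G: 95 + 131.2 = 226.2 → 226
  B: 42 + 0.82×(255−42) = 42 + 174.66 = 216.66 → 217
rgb(212, 226, 217) = #D4E2D9.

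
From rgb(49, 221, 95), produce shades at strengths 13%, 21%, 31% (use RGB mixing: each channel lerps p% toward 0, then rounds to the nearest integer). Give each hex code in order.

13%: (49 − 6.37 = 42.63→43, 221 − 28.73 = 192.27→192, 95 − 12.35 = 82.65→83) → #2BC053
21%: (49 − 10.29 = 38.71→39, 221 − 46.41 = 174.59→175, 95 − 19.95 = 75.05→75) → #27AF4B
31%: (49 − 15.19 = 33.81→34, 221 − 68.51 = 152.49→152, 95 − 29.45 = 65.55→66) → #229842

#2BC053, #27AF4B, #229842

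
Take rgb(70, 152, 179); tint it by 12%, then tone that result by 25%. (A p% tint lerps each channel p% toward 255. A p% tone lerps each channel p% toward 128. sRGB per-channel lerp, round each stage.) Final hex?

#659bad

Per channel, c → c + 0.12(255 − c):
  R: 70 + 22.2 = 92.2 → 92
  G: 152 + 0.12×(255−152) = 152 + 12.36 = 164.36 → 164
  B: 179 + 0.12×(255−179) = 179 + 9.12 = 188.12 → 188
After the tint: rgb(92, 164, 188) = #5ca4bc.
Lerp each channel 25% toward 128:
  R: 92 + 0.25×(128−92) = 92 + 9 = 101 → 101
  G: 164 − 9 = 155 → 155
  B: 188 + 0.25×(128−188) = 188 − 15 = 173 → 173
rgb(101, 155, 173) = #659bad.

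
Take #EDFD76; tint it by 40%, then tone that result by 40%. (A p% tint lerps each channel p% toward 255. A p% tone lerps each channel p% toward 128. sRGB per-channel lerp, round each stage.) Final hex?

#EDFD76 is rgb(237, 253, 118).
Per channel, c → c + 0.4(255 − c):
  R: 237 + 0.4×(255−237) = 237 + 7.2 = 244.2 → 244
  G: 253 + 0.4×(255−253) = 253 + 0.8 = 253.8 → 254
  B: 118 + 0.4×(255−118) = 118 + 54.8 = 172.8 → 173
After the tint: rgb(244, 254, 173) = #F4FEAD.
Lerp each channel 40% toward 128:
  R: 244 + 0.4×(128−244) = 244 − 46.4 = 197.6 → 198
  G: 254 + 0.4×(128−254) = 254 − 50.4 = 203.6 → 204
  B: 173 − 18 = 155 → 155
rgb(198, 204, 155) = #C6CC9B.

#C6CC9B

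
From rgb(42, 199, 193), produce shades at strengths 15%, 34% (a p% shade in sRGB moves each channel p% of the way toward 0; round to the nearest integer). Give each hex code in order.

#24a9a4, #1c837f

15%: (42 − 6.3 = 35.7→36, 199 − 29.85 = 169.15→169, 193 − 28.95 = 164.05→164) → #24a9a4
34%: (42 − 14.28 = 27.72→28, 199 − 67.66 = 131.34→131, 193 − 65.62 = 127.38→127) → #1c837f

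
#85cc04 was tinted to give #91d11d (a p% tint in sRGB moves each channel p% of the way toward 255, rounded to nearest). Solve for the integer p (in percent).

#85cc04 is rgb(133, 204, 4); #91d11d is rgb(145, 209, 29).
On the B channel (widest range): 29 ≈ 4 + (p/100)(255 − 4), so p ≈ 100×(29 − 4)/(255 − 4) = 2500/251 = 9.96.
p = 10 reproduces all three channels after rounding.

10%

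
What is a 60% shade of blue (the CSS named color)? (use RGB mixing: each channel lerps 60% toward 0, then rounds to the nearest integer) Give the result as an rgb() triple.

CSS blue is rgb(0, 0, 255).
Per channel, c → c + 0.6(0 − c):
  R: 0 + 0.6×(0−0) = 0 + 0 = 0 → 0
  G: 0 + 0.6×(0−0) = 0 + 0 = 0 → 0
  B: 255 + 0.6×(0−255) = 255 − 153 = 102 → 102

rgb(0, 0, 102)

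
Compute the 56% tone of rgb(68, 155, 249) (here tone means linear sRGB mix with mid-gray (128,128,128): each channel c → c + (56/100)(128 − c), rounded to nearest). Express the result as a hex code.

#668cb5

Lerp each channel 56% toward 128:
  R: 68 + 33.6 = 101.6 → 102
  G: 155 + 0.56×(128−155) = 155 − 15.12 = 139.88 → 140
  B: 249 + 0.56×(128−249) = 249 − 67.76 = 181.24 → 181
rgb(102, 140, 181) = #668cb5.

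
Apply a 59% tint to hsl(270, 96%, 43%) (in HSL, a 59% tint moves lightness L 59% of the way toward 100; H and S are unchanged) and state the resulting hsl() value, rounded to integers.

L moves 59% from 43 toward 100: 43 + 33.63 = 76.63 → 77.
H and S are unchanged.

hsl(270, 96%, 77%)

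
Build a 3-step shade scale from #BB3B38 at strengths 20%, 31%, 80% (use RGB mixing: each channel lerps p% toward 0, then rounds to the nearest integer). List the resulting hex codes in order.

#962F2D, #812927, #250C0B

#BB3B38 is rgb(187, 59, 56).
20%: (187 − 37.4 = 149.6→150, 59 − 11.8 = 47.2→47, 56 − 11.2 = 44.8→45) → #962F2D
31%: (187 − 57.97 = 129.03→129, 59 − 18.29 = 40.71→41, 56 − 17.36 = 38.64→39) → #812927
80%: (187 − 149.6 = 37.4→37, 59 − 47.2 = 11.8→12, 56 − 44.8 = 11.2→11) → #250C0B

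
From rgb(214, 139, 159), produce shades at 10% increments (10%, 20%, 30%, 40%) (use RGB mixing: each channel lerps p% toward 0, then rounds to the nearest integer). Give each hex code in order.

#C17D8F, #AB6F7F, #96616F, #80535F

10%: (214 − 21.4 = 192.6→193, 139 − 13.9 = 125.1→125, 159 − 15.9 = 143.1→143) → #C17D8F
20%: (214 − 42.8 = 171.2→171, 139 − 27.8 = 111.2→111, 159 − 31.8 = 127.2→127) → #AB6F7F
30%: (214 − 64.2 = 149.8→150, 139 − 41.7 = 97.3→97, 159 − 47.7 = 111.3→111) → #96616F
40%: (214 − 85.6 = 128.4→128, 139 − 55.6 = 83.4→83, 159 − 63.6 = 95.4→95) → #80535F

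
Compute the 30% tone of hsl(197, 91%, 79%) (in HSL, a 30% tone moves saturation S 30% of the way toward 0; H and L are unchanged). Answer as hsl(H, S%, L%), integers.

S moves 30% from 91 toward 0: 91 − 27.3 = 63.7 → 64.
H and L are unchanged.

hsl(197, 64%, 79%)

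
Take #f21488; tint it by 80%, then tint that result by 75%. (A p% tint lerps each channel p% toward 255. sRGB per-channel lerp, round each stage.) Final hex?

#fef3f9

#f21488 is rgb(242, 20, 136).
Per channel, c → c + 0.8(255 − c):
  R: 242 + 10.4 = 252.4 → 252
  G: 20 + 0.8×(255−20) = 20 + 188 = 208 → 208
  B: 136 + 0.8×(255−136) = 136 + 95.2 = 231.2 → 231
After the tint: rgb(252, 208, 231) = #fcd0e7.
Per channel, c → c + 0.75(255 − c):
  R: 252 + 2.25 = 254.25 → 254
  G: 208 + 35.25 = 243.25 → 243
  B: 231 + 0.75×(255−231) = 231 + 18 = 249 → 249
rgb(254, 243, 249) = #fef3f9.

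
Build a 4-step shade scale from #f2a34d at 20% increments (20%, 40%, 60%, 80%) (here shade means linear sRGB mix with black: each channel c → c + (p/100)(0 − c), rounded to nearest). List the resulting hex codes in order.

#f2a34d is rgb(242, 163, 77).
20%: (242 − 48.4 = 193.6→194, 163 − 32.6 = 130.4→130, 77 − 15.4 = 61.6→62) → #c2823e
40%: (242 − 96.8 = 145.2→145, 163 − 65.2 = 97.8→98, 77 − 30.8 = 46.2→46) → #91622e
60%: (242 − 145.2 = 96.8→97, 163 − 97.8 = 65.2→65, 77 − 46.2 = 30.8→31) → #61411f
80%: (242 − 193.6 = 48.4→48, 163 − 130.4 = 32.6→33, 77 − 61.6 = 15.4→15) → #30210f

#c2823e, #91622e, #61411f, #30210f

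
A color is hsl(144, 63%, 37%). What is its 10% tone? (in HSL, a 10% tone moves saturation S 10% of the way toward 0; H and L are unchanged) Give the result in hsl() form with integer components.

hsl(144, 57%, 37%)

S moves 10% from 63 toward 0: 63 − 6.3 = 56.7 → 57.
H and L are unchanged.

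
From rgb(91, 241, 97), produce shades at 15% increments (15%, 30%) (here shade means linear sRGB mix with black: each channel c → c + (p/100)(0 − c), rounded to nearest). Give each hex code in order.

#4DCD52, #40A944

15%: (91 − 13.65 = 77.35→77, 241 − 36.15 = 204.85→205, 97 − 14.55 = 82.45→82) → #4DCD52
30%: (91 − 27.3 = 63.7→64, 241 − 72.3 = 168.7→169, 97 − 29.1 = 67.9→68) → #40A944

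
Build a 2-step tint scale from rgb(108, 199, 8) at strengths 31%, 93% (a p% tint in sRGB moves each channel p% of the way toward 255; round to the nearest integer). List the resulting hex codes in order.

#9ad855, #f5fbee

31%: (108 + 45.57 = 153.57→154, 199 + 17.36 = 216.36→216, 8 + 76.57 = 84.57→85) → #9ad855
93%: (108 + 136.71 = 244.71→245, 199 + 52.08 = 251.08→251, 8 + 229.71 = 237.71→238) → #f5fbee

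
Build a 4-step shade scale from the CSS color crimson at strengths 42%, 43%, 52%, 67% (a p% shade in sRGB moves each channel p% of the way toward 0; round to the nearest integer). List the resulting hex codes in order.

#800c23, #7d0b22, #6a0a1d, #490714

CSS crimson is rgb(220, 20, 60).
42%: (220 − 92.4 = 127.6→128, 20 − 8.4 = 11.6→12, 60 − 25.2 = 34.8→35) → #800c23
43%: (220 − 94.6 = 125.4→125, 20 − 8.6 = 11.4→11, 60 − 25.8 = 34.2→34) → #7d0b22
52%: (220 − 114.4 = 105.6→106, 20 − 10.4 = 9.6→10, 60 − 31.2 = 28.8→29) → #6a0a1d
67%: (220 − 147.4 = 72.6→73, 20 − 13.4 = 6.6→7, 60 − 40.2 = 19.8→20) → #490714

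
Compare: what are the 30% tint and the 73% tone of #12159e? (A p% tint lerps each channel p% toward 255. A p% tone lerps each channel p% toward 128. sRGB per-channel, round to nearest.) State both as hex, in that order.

#12159e is rgb(18, 21, 158).
30% tint:
  R: 18 + 0.3×(255−18) = 18 + 71.1 = 89.1 → 89
  G: 21 + 70.2 = 91.2 → 91
  B: 158 + 29.1 = 187.1 → 187
  → #595bbb
73% tone:
  R: 18 + 0.73×(128−18) = 18 + 80.3 = 98.3 → 98
  G: 21 + 0.73×(128−21) = 21 + 78.11 = 99.11 → 99
  B: 158 − 21.9 = 136.1 → 136
  → #626388

#595bbb, #626388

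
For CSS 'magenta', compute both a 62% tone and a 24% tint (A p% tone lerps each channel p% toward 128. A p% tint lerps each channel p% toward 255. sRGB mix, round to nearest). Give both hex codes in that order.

#b04fb0, #ff3dff

CSS magenta is rgb(255, 0, 255).
62% tone:
  R: 255 + 0.62×(128−255) = 255 − 78.74 = 176.26 → 176
  G: 0 + 0.62×(128−0) = 0 + 79.36 = 79.36 → 79
  B: 255 − 78.74 = 176.26 → 176
  → #b04fb0
24% tint:
  R: 255 + 0.24×(255−255) = 255 + 0 = 255 → 255
  G: 0 + 61.2 = 61.2 → 61
  B: 255 + 0.24×(255−255) = 255 + 0 = 255 → 255
  → #ff3dff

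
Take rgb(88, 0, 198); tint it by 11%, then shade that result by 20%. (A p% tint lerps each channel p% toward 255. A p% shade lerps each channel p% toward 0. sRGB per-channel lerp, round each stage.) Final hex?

#5516a3

Per channel, c → c + 0.11(255 − c):
  R: 88 + 0.11×(255−88) = 88 + 18.37 = 106.37 → 106
  G: 0 + 0.11×(255−0) = 0 + 28.05 = 28.05 → 28
  B: 198 + 0.11×(255−198) = 198 + 6.27 = 204.27 → 204
After the tint: rgb(106, 28, 204) = #6a1ccc.
Per channel, c → c + 0.2(0 − c):
  R: 106 − 21.2 = 84.8 → 85
  G: 28 + 0.2×(0−28) = 28 − 5.6 = 22.4 → 22
  B: 204 + 0.2×(0−204) = 204 − 40.8 = 163.2 → 163
rgb(85, 22, 163) = #5516a3.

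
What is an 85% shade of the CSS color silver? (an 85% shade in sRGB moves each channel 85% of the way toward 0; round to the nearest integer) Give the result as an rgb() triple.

rgb(29, 29, 29)

CSS silver is rgb(192, 192, 192).
Lerp each channel 85% toward 0:
  R: 192 + 0.85×(0−192) = 192 − 163.2 = 28.8 → 29
  G: 192 + 0.85×(0−192) = 192 − 163.2 = 28.8 → 29
  B: 192 + 0.85×(0−192) = 192 − 163.2 = 28.8 → 29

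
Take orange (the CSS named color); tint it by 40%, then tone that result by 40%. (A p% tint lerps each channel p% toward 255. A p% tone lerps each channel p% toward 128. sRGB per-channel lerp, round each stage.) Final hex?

#ccac70

CSS orange is rgb(255, 165, 0).
Per channel, c → c + 0.4(255 − c):
  R: 255 + 0 = 255 → 255
  G: 165 + 36 = 201 → 201
  B: 0 + 0.4×(255−0) = 0 + 102 = 102 → 102
After the tint: rgb(255, 201, 102) = #ffc966.
A 40% tone moves each channel 40% toward 128:
  R: 255 + 0.4×(128−255) = 255 − 50.8 = 204.2 → 204
  G: 201 + 0.4×(128−201) = 201 − 29.2 = 171.8 → 172
  B: 102 + 0.4×(128−102) = 102 + 10.4 = 112.4 → 112
rgb(204, 172, 112) = #ccac70.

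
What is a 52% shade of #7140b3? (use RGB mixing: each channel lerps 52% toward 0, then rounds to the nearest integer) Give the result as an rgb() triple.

rgb(54, 31, 86)

#7140b3 is rgb(113, 64, 179).
Lerp each channel 52% toward 0:
  R: 113 + 0.52×(0−113) = 113 − 58.76 = 54.24 → 54
  G: 64 − 33.28 = 30.72 → 31
  B: 179 + 0.52×(0−179) = 179 − 93.08 = 85.92 → 86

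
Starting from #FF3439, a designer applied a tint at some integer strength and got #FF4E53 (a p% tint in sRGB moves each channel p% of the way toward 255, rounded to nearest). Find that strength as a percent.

13%

#FF3439 is rgb(255, 52, 57); #FF4E53 is rgb(255, 78, 83).
On the G channel (widest range): 78 ≈ 52 + (p/100)(255 − 52), so p ≈ 100×(78 − 52)/(255 − 52) = 2600/203 = 12.81.
p = 13 reproduces all three channels after rounding.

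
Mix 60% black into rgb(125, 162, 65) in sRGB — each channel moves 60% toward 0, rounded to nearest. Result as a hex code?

#32411A

A 60% shade moves each channel 60% toward 0:
  R: 125 − 75 = 50 → 50
  G: 162 − 97.2 = 64.8 → 65
  B: 65 − 39 = 26 → 26
rgb(50, 65, 26) = #32411A.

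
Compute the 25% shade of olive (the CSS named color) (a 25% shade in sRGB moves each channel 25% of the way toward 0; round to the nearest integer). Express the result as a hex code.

#606000

CSS olive is rgb(128, 128, 0).
Per channel, c → c + 0.25(0 − c):
  R: 128 − 32 = 96 → 96
  G: 128 + 0.25×(0−128) = 128 − 32 = 96 → 96
  B: 0 + 0.25×(0−0) = 0 + 0 = 0 → 0
rgb(96, 96, 0) = #606000.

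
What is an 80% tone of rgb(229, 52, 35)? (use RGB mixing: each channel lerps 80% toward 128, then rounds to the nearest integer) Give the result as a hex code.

Lerp each channel 80% toward 128:
  R: 229 − 80.8 = 148.2 → 148
  G: 52 + 60.8 = 112.8 → 113
  B: 35 + 74.4 = 109.4 → 109
rgb(148, 113, 109) = #94716d.

#94716d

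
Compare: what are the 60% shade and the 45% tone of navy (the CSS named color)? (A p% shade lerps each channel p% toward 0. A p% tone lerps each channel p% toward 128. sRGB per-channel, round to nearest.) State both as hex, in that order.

#000033, #3A3A80

CSS navy is rgb(0, 0, 128).
60% shade:
  R: 0 + 0 = 0 → 0
  G: 0 + 0 = 0 → 0
  B: 128 + 0.6×(0−128) = 128 − 76.8 = 51.2 → 51
  → #000033
45% tone:
  R: 0 + 0.45×(128−0) = 0 + 57.6 = 57.6 → 58
  G: 0 + 0.45×(128−0) = 0 + 57.6 = 57.6 → 58
  B: 128 + 0.45×(128−128) = 128 + 0 = 128 → 128
  → #3A3A80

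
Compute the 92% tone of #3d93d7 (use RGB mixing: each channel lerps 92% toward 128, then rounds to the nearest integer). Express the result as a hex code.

#3d93d7 is rgb(61, 147, 215).
Per channel, c → c + 0.92(128 − c):
  R: 61 + 0.92×(128−61) = 61 + 61.64 = 122.64 → 123
  G: 147 + 0.92×(128−147) = 147 − 17.48 = 129.52 → 130
  B: 215 + 0.92×(128−215) = 215 − 80.04 = 134.96 → 135
rgb(123, 130, 135) = #7b8287.

#7b8287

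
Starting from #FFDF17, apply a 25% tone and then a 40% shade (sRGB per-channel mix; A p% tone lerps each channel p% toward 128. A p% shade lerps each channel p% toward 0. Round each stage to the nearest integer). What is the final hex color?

#86771D

#FFDF17 is rgb(255, 223, 23).
Lerp each channel 25% toward 128:
  R: 255 + 0.25×(128−255) = 255 − 31.75 = 223.25 → 223
  G: 223 − 23.75 = 199.25 → 199
  B: 23 + 26.25 = 49.25 → 49
After the tone: rgb(223, 199, 49) = #DFC731.
Lerp each channel 40% toward 0:
  R: 223 + 0.4×(0−223) = 223 − 89.2 = 133.8 → 134
  G: 199 + 0.4×(0−199) = 199 − 79.6 = 119.4 → 119
  B: 49 − 19.6 = 29.4 → 29
rgb(134, 119, 29) = #86771D.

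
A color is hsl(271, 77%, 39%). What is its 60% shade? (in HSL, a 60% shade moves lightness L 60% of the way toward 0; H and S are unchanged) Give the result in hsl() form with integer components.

hsl(271, 77%, 16%)

L moves 60% from 39 toward 0: 39 − 23.4 = 15.6 → 16.
H and S are unchanged.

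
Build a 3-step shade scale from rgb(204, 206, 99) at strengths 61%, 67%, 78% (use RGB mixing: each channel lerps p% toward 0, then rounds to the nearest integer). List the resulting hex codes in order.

61%: (204 − 124.44 = 79.56→80, 206 − 125.66 = 80.34→80, 99 − 60.39 = 38.61→39) → #505027
67%: (204 − 136.68 = 67.32→67, 206 − 138.02 = 67.98→68, 99 − 66.33 = 32.67→33) → #434421
78%: (204 − 159.12 = 44.88→45, 206 − 160.68 = 45.32→45, 99 − 77.22 = 21.78→22) → #2D2D16

#505027, #434421, #2D2D16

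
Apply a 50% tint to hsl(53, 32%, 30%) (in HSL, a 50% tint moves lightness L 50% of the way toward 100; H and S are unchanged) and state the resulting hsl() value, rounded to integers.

hsl(53, 32%, 65%)

L moves 50% from 30 toward 100: 30 + 35 = 65 → 65.
H and S are unchanged.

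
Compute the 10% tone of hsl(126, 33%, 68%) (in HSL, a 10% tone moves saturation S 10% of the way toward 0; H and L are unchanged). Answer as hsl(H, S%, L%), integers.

S moves 10% from 33 toward 0: 33 − 3.3 = 29.7 → 30.
H and L are unchanged.

hsl(126, 30%, 68%)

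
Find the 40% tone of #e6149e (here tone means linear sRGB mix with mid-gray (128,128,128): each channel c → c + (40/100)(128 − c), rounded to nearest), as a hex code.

#e6149e is rgb(230, 20, 158).
A 40% tone moves each channel 40% toward 128:
  R: 230 − 40.8 = 189.2 → 189
  G: 20 + 0.4×(128−20) = 20 + 43.2 = 63.2 → 63
  B: 158 + 0.4×(128−158) = 158 − 12 = 146 → 146
rgb(189, 63, 146) = #bd3f92.

#bd3f92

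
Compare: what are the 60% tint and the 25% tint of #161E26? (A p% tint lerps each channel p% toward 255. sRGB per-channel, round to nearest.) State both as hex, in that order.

#A2A5A8, #50565C

#161E26 is rgb(22, 30, 38).
60% tint:
  R: 22 + 139.8 = 161.8 → 162
  G: 30 + 0.6×(255−30) = 30 + 135 = 165 → 165
  B: 38 + 0.6×(255−38) = 38 + 130.2 = 168.2 → 168
  → #A2A5A8
25% tint:
  R: 22 + 58.25 = 80.25 → 80
  G: 30 + 0.25×(255−30) = 30 + 56.25 = 86.25 → 86
  B: 38 + 54.25 = 92.25 → 92
  → #50565C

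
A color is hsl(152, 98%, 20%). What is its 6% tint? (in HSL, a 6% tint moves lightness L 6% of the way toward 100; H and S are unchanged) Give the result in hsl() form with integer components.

L moves 6% from 20 toward 100: 20 + 4.8 = 24.8 → 25.
H and S are unchanged.

hsl(152, 98%, 25%)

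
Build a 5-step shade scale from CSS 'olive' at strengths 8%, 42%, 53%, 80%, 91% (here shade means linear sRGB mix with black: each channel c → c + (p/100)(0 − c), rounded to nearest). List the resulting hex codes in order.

CSS olive is rgb(128, 128, 0).
8%: (128 − 10.24 = 117.76→118, 128 − 10.24 = 117.76→118, 0→0) → #767600
42%: (128 − 53.76 = 74.24→74, 128 − 53.76 = 74.24→74, 0→0) → #4A4A00
53%: (128 − 67.84 = 60.16→60, 128 − 67.84 = 60.16→60, 0→0) → #3C3C00
80%: (128 − 102.4 = 25.6→26, 128 − 102.4 = 25.6→26, 0→0) → #1A1A00
91%: (128 − 116.48 = 11.52→12, 128 − 116.48 = 11.52→12, 0→0) → #0C0C00

#767600, #4A4A00, #3C3C00, #1A1A00, #0C0C00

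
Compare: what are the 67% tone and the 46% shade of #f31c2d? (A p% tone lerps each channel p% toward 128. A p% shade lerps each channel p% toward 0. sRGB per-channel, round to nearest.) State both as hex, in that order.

#f31c2d is rgb(243, 28, 45).
67% tone:
  R: 243 + 0.67×(128−243) = 243 − 77.05 = 165.95 → 166
  G: 28 + 67 = 95 → 95
  B: 45 + 0.67×(128−45) = 45 + 55.61 = 100.61 → 101
  → #a65f65
46% shade:
  R: 243 − 111.78 = 131.22 → 131
  G: 28 − 12.88 = 15.12 → 15
  B: 45 − 20.7 = 24.3 → 24
  → #830f18

#a65f65, #830f18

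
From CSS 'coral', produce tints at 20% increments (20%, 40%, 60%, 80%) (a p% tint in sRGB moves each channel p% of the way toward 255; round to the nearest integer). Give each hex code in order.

#ff9973, #ffb296, #ffccb9, #ffe5dc

CSS coral is rgb(255, 127, 80).
20%: (255→255, 127 + 25.6 = 152.6→153, 80 + 35 = 115→115) → #ff9973
40%: (255→255, 127 + 51.2 = 178.2→178, 80 + 70 = 150→150) → #ffb296
60%: (255→255, 127 + 76.8 = 203.8→204, 80 + 105 = 185→185) → #ffccb9
80%: (255→255, 127 + 102.4 = 229.4→229, 80 + 140 = 220→220) → #ffe5dc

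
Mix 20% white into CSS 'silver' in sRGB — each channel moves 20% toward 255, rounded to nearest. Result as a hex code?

#cdcdcd

CSS silver is rgb(192, 192, 192).
Per channel, c → c + 0.2(255 − c):
  R: 192 + 0.2×(255−192) = 192 + 12.6 = 204.6 → 205
  G: 192 + 12.6 = 204.6 → 205
  B: 192 + 12.6 = 204.6 → 205
rgb(205, 205, 205) = #cdcdcd.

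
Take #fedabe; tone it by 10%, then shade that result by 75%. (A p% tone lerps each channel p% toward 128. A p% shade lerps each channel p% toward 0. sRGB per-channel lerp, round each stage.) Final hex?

#fedabe is rgb(254, 218, 190).
A 10% tone moves each channel 10% toward 128:
  R: 254 − 12.6 = 241.4 → 241
  G: 218 + 0.1×(128−218) = 218 − 9 = 209 → 209
  B: 190 − 6.2 = 183.8 → 184
After the tone: rgb(241, 209, 184) = #f1d1b8.
A 75% shade moves each channel 75% toward 0:
  R: 241 − 180.75 = 60.25 → 60
  G: 209 + 0.75×(0−209) = 209 − 156.75 = 52.25 → 52
  B: 184 − 138 = 46 → 46
rgb(60, 52, 46) = #3c342e.

#3c342e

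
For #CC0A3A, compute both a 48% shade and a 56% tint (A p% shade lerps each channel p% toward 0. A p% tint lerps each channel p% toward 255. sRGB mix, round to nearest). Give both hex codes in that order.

#6A051E, #E993A8

#CC0A3A is rgb(204, 10, 58).
48% shade:
  R: 204 − 97.92 = 106.08 → 106
  G: 10 + 0.48×(0−10) = 10 − 4.8 = 5.2 → 5
  B: 58 − 27.84 = 30.16 → 30
  → #6A051E
56% tint:
  R: 204 + 0.56×(255−204) = 204 + 28.56 = 232.56 → 233
  G: 10 + 137.2 = 147.2 → 147
  B: 58 + 0.56×(255−58) = 58 + 110.32 = 168.32 → 168
  → #E993A8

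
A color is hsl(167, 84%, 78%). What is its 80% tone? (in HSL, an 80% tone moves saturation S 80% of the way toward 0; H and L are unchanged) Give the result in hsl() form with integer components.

hsl(167, 17%, 78%)

S moves 80% from 84 toward 0: 84 − 67.2 = 16.8 → 17.
H and L are unchanged.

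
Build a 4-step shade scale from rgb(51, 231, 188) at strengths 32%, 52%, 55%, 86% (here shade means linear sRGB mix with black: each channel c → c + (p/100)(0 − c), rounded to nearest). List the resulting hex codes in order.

#239d80, #186f5a, #176855, #07201a

32%: (51 − 16.32 = 34.68→35, 231 − 73.92 = 157.08→157, 188 − 60.16 = 127.84→128) → #239d80
52%: (51 − 26.52 = 24.48→24, 231 − 120.12 = 110.88→111, 188 − 97.76 = 90.24→90) → #186f5a
55%: (51 − 28.05 = 22.95→23, 231 − 127.05 = 103.95→104, 188 − 103.4 = 84.6→85) → #176855
86%: (51 − 43.86 = 7.14→7, 231 − 198.66 = 32.34→32, 188 − 161.68 = 26.32→26) → #07201a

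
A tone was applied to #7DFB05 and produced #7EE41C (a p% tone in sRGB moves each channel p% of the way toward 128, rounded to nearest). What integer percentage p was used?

#7DFB05 is rgb(125, 251, 5); #7EE41C is rgb(126, 228, 28).
On the G channel (widest range): 228 ≈ 251 + (p/100)(128 − 251), so p ≈ 100×(228 − 251)/(128 − 251) = -2300/-123 = 18.70.
p = 19 reproduces all three channels after rounding.

19%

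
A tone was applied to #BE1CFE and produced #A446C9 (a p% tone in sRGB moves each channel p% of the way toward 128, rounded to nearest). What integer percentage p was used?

42%

#BE1CFE is rgb(190, 28, 254); #A446C9 is rgb(164, 70, 201).
On the B channel (widest range): 201 ≈ 254 + (p/100)(128 − 254), so p ≈ 100×(201 − 254)/(128 − 254) = -5300/-126 = 42.06.
p = 42 reproduces all three channels after rounding.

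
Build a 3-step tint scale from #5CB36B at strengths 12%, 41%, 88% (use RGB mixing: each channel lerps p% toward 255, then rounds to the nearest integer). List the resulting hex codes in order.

#5CB36B is rgb(92, 179, 107).
12%: (92 + 19.56 = 111.56→112, 179 + 9.12 = 188.12→188, 107 + 17.76 = 124.76→125) → #70BC7D
41%: (92 + 66.83 = 158.83→159, 179 + 31.16 = 210.16→210, 107 + 60.68 = 167.68→168) → #9FD2A8
88%: (92 + 143.44 = 235.44→235, 179 + 66.88 = 245.88→246, 107 + 130.24 = 237.24→237) → #EBF6ED

#70BC7D, #9FD2A8, #EBF6ED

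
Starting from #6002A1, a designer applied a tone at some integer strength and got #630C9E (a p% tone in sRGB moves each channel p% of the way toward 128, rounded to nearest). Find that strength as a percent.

#6002A1 is rgb(96, 2, 161); #630C9E is rgb(99, 12, 158).
On the G channel (widest range): 12 ≈ 2 + (p/100)(128 − 2), so p ≈ 100×(12 − 2)/(128 − 2) = 1000/126 = 7.94.
p = 8 reproduces all three channels after rounding.

8%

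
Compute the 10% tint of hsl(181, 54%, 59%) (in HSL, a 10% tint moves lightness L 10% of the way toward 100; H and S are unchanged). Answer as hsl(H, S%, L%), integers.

L moves 10% from 59 toward 100: 59 + 4.1 = 63.1 → 63.
H and S are unchanged.

hsl(181, 54%, 63%)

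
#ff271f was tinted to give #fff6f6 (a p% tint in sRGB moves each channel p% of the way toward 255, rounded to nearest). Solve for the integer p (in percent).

#ff271f is rgb(255, 39, 31); #fff6f6 is rgb(255, 246, 246).
On the B channel (widest range): 246 ≈ 31 + (p/100)(255 − 31), so p ≈ 100×(246 − 31)/(255 − 31) = 21500/224 = 95.98.
p = 96 reproduces all three channels after rounding.

96%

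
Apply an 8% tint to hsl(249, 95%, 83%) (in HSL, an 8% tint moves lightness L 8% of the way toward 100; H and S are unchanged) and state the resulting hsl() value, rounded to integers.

hsl(249, 95%, 84%)

L moves 8% from 83 toward 100: 83 + 1.36 = 84.36 → 84.
H and S are unchanged.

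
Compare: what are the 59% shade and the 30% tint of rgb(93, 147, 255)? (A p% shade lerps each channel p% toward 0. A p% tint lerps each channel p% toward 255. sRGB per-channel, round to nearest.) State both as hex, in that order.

59% shade:
  R: 93 + 0.59×(0−93) = 93 − 54.87 = 38.13 → 38
  G: 147 + 0.59×(0−147) = 147 − 86.73 = 60.27 → 60
  B: 255 − 150.45 = 104.55 → 105
  → #263c69
30% tint:
  R: 93 + 0.3×(255−93) = 93 + 48.6 = 141.6 → 142
  G: 147 + 0.3×(255−147) = 147 + 32.4 = 179.4 → 179
  B: 255 + 0 = 255 → 255
  → #8eb3ff

#263c69, #8eb3ff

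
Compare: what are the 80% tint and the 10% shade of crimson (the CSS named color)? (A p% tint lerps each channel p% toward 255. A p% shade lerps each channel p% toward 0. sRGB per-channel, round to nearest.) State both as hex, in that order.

CSS crimson is rgb(220, 20, 60).
80% tint:
  R: 220 + 0.8×(255−220) = 220 + 28 = 248 → 248
  G: 20 + 188 = 208 → 208
  B: 60 + 156 = 216 → 216
  → #F8D0D8
10% shade:
  R: 220 − 22 = 198 → 198
  G: 20 − 2 = 18 → 18
  B: 60 − 6 = 54 → 54
  → #C61236

#F8D0D8, #C61236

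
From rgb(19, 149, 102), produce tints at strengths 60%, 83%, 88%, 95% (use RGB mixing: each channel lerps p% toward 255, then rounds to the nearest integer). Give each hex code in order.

#A1D5C2, #D7EDE5, #E3F2ED, #F3FAF7

60%: (19 + 141.6 = 160.6→161, 149 + 63.6 = 212.6→213, 102 + 91.8 = 193.8→194) → #A1D5C2
83%: (19 + 195.88 = 214.88→215, 149 + 87.98 = 236.98→237, 102 + 126.99 = 228.99→229) → #D7EDE5
88%: (19 + 207.68 = 226.68→227, 149 + 93.28 = 242.28→242, 102 + 134.64 = 236.64→237) → #E3F2ED
95%: (19 + 224.2 = 243.2→243, 149 + 100.7 = 249.7→250, 102 + 145.35 = 247.35→247) → #F3FAF7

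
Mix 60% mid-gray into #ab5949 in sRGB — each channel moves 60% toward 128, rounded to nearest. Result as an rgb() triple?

#ab5949 is rgb(171, 89, 73).
A 60% tone moves each channel 60% toward 128:
  R: 171 + 0.6×(128−171) = 171 − 25.8 = 145.2 → 145
  G: 89 + 23.4 = 112.4 → 112
  B: 73 + 0.6×(128−73) = 73 + 33 = 106 → 106

rgb(145, 112, 106)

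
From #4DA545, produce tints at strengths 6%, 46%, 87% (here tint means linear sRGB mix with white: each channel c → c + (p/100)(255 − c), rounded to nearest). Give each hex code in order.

#58AA50, #9FCE9B, #E8F3E7

#4DA545 is rgb(77, 165, 69).
6%: (77 + 10.68 = 87.68→88, 165 + 5.4 = 170.4→170, 69 + 11.16 = 80.16→80) → #58AA50
46%: (77 + 81.88 = 158.88→159, 165 + 41.4 = 206.4→206, 69 + 85.56 = 154.56→155) → #9FCE9B
87%: (77 + 154.86 = 231.86→232, 165 + 78.3 = 243.3→243, 69 + 161.82 = 230.82→231) → #E8F3E7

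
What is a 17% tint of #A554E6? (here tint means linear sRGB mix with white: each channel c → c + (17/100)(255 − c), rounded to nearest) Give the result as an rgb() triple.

rgb(180, 113, 234)

#A554E6 is rgb(165, 84, 230).
Lerp each channel 17% toward 255:
  R: 165 + 0.17×(255−165) = 165 + 15.3 = 180.3 → 180
  G: 84 + 0.17×(255−84) = 84 + 29.07 = 113.07 → 113
  B: 230 + 4.25 = 234.25 → 234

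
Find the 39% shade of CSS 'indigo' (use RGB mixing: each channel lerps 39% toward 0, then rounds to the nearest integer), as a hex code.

#2e004f

CSS indigo is rgb(75, 0, 130).
A 39% shade moves each channel 39% toward 0:
  R: 75 + 0.39×(0−75) = 75 − 29.25 = 45.75 → 46
  G: 0 + 0.39×(0−0) = 0 + 0 = 0 → 0
  B: 130 − 50.7 = 79.3 → 79
rgb(46, 0, 79) = #2e004f.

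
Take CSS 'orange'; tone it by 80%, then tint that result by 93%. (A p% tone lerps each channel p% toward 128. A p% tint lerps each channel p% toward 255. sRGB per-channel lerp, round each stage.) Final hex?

CSS orange is rgb(255, 165, 0).
Per channel, c → c + 0.8(128 − c):
  R: 255 + 0.8×(128−255) = 255 − 101.6 = 153.4 → 153
  G: 165 + 0.8×(128−165) = 165 − 29.6 = 135.4 → 135
  B: 0 + 0.8×(128−0) = 0 + 102.4 = 102.4 → 102
After the tone: rgb(153, 135, 102) = #998766.
Per channel, c → c + 0.93(255 − c):
  R: 153 + 0.93×(255−153) = 153 + 94.86 = 247.86 → 248
  G: 135 + 0.93×(255−135) = 135 + 111.6 = 246.6 → 247
  B: 102 + 142.29 = 244.29 → 244
rgb(248, 247, 244) = #f8f7f4.

#f8f7f4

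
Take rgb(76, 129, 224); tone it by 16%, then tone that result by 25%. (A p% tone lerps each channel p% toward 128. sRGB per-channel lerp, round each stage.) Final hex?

#5f81bd

Per channel, c → c + 0.16(128 − c):
  R: 76 + 0.16×(128−76) = 76 + 8.32 = 84.32 → 84
  G: 129 + 0.16×(128−129) = 129 − 0.16 = 128.84 → 129
  B: 224 + 0.16×(128−224) = 224 − 15.36 = 208.64 → 209
After the tone: rgb(84, 129, 209) = #5481d1.
A 25% tone moves each channel 25% toward 128:
  R: 84 + 0.25×(128−84) = 84 + 11 = 95 → 95
  G: 129 − 0.25 = 128.75 → 129
  B: 209 − 20.25 = 188.75 → 189
rgb(95, 129, 189) = #5f81bd.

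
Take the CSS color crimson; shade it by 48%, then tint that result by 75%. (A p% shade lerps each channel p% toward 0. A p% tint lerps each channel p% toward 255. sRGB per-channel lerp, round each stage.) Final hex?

#DCC2C7

CSS crimson is rgb(220, 20, 60).
Lerp each channel 48% toward 0:
  R: 220 − 105.6 = 114.4 → 114
  G: 20 + 0.48×(0−20) = 20 − 9.6 = 10.4 → 10
  B: 60 − 28.8 = 31.2 → 31
After the shade: rgb(114, 10, 31) = #720A1F.
A 75% tint moves each channel 75% toward 255:
  R: 114 + 0.75×(255−114) = 114 + 105.75 = 219.75 → 220
  G: 10 + 183.75 = 193.75 → 194
  B: 31 + 0.75×(255−31) = 31 + 168 = 199 → 199
rgb(220, 194, 199) = #DCC2C7.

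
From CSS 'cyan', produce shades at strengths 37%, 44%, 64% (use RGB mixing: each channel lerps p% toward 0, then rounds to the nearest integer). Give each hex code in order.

#00A1A1, #008F8F, #005C5C

CSS cyan is rgb(0, 255, 255).
37%: (0→0, 255 − 94.35 = 160.65→161, 255 − 94.35 = 160.65→161) → #00A1A1
44%: (0→0, 255 − 112.2 = 142.8→143, 255 − 112.2 = 142.8→143) → #008F8F
64%: (0→0, 255 − 163.2 = 91.8→92, 255 − 163.2 = 91.8→92) → #005C5C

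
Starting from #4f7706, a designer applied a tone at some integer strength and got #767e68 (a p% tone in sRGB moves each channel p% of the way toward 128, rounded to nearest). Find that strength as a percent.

80%

#4f7706 is rgb(79, 119, 6); #767e68 is rgb(118, 126, 104).
On the B channel (widest range): 104 ≈ 6 + (p/100)(128 − 6), so p ≈ 100×(104 − 6)/(128 − 6) = 9800/122 = 80.33.
p = 80 reproduces all three channels after rounding.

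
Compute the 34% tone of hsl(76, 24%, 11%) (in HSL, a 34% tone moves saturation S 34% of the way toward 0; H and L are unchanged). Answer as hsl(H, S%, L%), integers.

S moves 34% from 24 toward 0: 24 − 8.16 = 15.84 → 16.
H and L are unchanged.

hsl(76, 16%, 11%)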